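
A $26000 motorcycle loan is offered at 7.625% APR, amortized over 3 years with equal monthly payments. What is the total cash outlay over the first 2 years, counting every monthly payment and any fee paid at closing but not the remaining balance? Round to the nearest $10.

$19,450

At 7.625% the monthly rate is 0.0063542, so the payment is 26,000 × 0.0063542 / (1 − 1.0063542^−36) = $810.26.
Total outlay = 24 × $810.26 = $19,446.24.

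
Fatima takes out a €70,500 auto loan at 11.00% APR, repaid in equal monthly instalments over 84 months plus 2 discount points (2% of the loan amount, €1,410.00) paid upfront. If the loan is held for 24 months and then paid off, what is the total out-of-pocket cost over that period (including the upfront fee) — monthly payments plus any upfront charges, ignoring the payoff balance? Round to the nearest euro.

€30,381

Monthly rate = 11%/12 = 0.0091667; payment = 70,500 × 0.0091667 / (1 − (1+0.0091667)^−84) = €1,207.13.
Total outlay = 24 × €1,207.13 + €1,410.00 = €30,381.12.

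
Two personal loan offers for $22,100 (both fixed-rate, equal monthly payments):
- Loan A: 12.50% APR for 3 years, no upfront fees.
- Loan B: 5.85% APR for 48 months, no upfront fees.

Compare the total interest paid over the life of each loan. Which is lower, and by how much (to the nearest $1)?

Loan A: at 12.50% the monthly rate is 0.0104167, so the payment is 22,100 × 0.0104167 / (1 − 1.0104167^−36) = $739.33.
Total interest on Loan A = 36 × $739.33 − $22,100 = $4,515.88.
Loan B: at 5.85% the monthly rate is 0.0048750, so the payment is 22,100 × 0.0048750 / (1 − 1.0048750^−48) = $517.50.
Total interest on Loan B = 48 × $517.50 − $22,100 = $2,740.00.
Loan B is lower by $1,775.88.

Loan B by $1,776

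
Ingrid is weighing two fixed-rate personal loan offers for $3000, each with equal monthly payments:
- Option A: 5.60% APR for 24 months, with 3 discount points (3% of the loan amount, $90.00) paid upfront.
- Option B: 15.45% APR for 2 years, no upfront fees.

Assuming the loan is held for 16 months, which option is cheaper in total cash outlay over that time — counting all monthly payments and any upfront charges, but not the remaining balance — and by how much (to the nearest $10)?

Option A by $130

Option A: at 5.60% the monthly rate is 0.0046667, so the payment is 3,000 × 0.0046667 / (1 − 1.0046667^−24) = $132.42.
Option B: monthly rate = 15.45%/12 = 0.0128750; payment = 3,000 × 0.0128750 / (1 − (1+0.0128750)^−24) = $146.10.
Over 16 months: Option A costs 16 × $132.42 + $90.00 = $2,208.72; Option B costs 16 × $146.10 = $2,337.60.
Option A is cheaper by $2,337.60 − $2,208.72 = $128.88.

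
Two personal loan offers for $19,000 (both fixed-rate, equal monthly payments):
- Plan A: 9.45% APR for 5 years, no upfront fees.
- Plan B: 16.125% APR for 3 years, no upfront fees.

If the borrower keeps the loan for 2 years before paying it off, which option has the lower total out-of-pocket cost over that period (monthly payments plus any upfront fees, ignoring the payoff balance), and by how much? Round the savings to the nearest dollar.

Plan A by $6,494

Plan A: monthly rate = 9.45%/12 = 0.0078750; payment = 19,000 × 0.0078750 / (1 − (1+0.0078750)^−60) = $398.57.
Plan B: at 16.125% the monthly rate is 0.0134375, so the payment is 19,000 × 0.0134375 / (1 − 1.0134375^−36) = $669.16.
Over 24 months: Plan A costs 24 × $398.57 = $9,565.68; Plan B costs 24 × $669.16 = $16,059.84.
Plan A is cheaper by $16,059.84 − $9,565.68 = $6,494.16.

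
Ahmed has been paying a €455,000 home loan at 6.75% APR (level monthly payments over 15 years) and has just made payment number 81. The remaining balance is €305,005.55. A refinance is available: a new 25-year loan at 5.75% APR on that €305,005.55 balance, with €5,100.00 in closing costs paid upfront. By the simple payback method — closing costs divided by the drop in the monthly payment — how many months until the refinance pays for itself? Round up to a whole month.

3 months

Current payment = 455,000 × 6.75%/12 / (1 − (1+0.0056250)^−180) = €4,026.34.
Refinanced payment = 305,005.55 × 0.0047917 / (1 − (1+0.0047917)^−300) = €1,918.81.
Monthly savings = €4,026.34 − €1,918.81 = €2,107.53.
Break-even = €5,100.00 / €2,107.53 = 2.42 → 3 months.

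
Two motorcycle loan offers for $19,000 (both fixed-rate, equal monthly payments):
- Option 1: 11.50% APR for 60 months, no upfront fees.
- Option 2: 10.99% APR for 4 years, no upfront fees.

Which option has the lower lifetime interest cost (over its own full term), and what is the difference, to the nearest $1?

Option 1: monthly rate = 11.5%/12 = 0.0095833; payment = 19,000 × 0.0095833 / (1 − (1+0.0095833)^−60) = $417.86.
Total interest on Option 1 = 60 × $417.86 − $19,000 = $6,071.60.
Option 2: monthly rate = 10.99%/12 = 0.0091583; payment = 19,000 × 0.0091583 / (1 − (1+0.0091583)^−48) = $490.97.
Total interest on Option 2 = 48 × $490.97 − $19,000 = $4,566.56.
Option 2 is lower by $1,505.04.

Option 2 by $1,505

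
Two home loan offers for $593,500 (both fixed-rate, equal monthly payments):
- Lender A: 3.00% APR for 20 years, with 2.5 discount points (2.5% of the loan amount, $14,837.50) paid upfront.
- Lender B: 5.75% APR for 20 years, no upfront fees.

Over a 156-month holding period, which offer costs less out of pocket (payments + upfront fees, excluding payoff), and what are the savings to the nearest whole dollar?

Lender A by $121,714

Lender A: at 3.00% the monthly rate is 0.0025000, so the payment is 593,500 × 0.0025000 / (1 − 1.0025000^−240) = $3,291.54.
Lender B: monthly rate = 5.75%/12 = 0.0047917; payment = 593,500 × 0.0047917 / (1 − (1+0.0047917)^−240) = $4,166.87.
Over 156 months: Lender A costs 156 × $3,291.54 + $14,837.50 = $528,317.74; Lender B costs 156 × $4,166.87 = $650,031.72.
Lender A is cheaper by $650,031.72 − $528,317.74 = $121,713.98.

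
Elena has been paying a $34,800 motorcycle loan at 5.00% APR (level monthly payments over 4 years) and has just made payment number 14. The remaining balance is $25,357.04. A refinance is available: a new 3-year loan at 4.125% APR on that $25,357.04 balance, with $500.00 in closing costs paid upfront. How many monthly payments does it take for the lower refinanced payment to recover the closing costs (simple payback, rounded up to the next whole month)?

Current payment = 34,800 × 5%/12 / (1 − (1+0.0041667)^−48) = $801.42.
Refinanced payment = 25,357.04 × 0.0034375 / (1 − (1+0.0034375)^−36) = $750.05.
Monthly savings = $801.42 − $750.05 = $51.37.
Break-even = $500.00 / $51.37 = 9.73 → 10 months.

10 months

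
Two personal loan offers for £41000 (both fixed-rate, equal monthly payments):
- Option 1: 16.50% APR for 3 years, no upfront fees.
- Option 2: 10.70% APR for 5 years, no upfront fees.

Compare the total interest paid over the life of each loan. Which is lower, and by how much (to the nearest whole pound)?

Option 1: at 16.50% the monthly rate is 0.0137500, so the payment is 41,000 × 0.0137500 / (1 − 1.0137500^−36) = £1,451.58.
Total interest on Option 1 = 36 × £1,451.58 − £41,000 = £11,256.88.
Option 2: monthly rate = 10.7%/12 = 0.0089167; payment = 41,000 × 0.0089167 / (1 − (1+0.0089167)^−60) = £885.32.
Total interest on Option 2 = 60 × £885.32 − £41,000 = £12,119.20.
Option 1 is lower by £862.32.

Option 1 by £862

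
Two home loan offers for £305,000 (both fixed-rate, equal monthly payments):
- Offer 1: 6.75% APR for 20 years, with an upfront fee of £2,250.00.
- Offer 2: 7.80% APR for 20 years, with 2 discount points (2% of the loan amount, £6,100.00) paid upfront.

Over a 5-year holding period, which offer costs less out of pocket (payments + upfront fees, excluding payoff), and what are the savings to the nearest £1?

Offer 1 by £15,502

Offer 1: at 6.75% the monthly rate is 0.0056250, so the payment is 305,000 × 0.0056250 / (1 − 1.0056250^−240) = £2,319.11.
Offer 2: monthly rate = 7.8%/12 = 0.0065000; payment = 305,000 × 0.0065000 / (1 − (1+0.0065000)^−240) = £2,513.31.
Over 60 months: Offer 1 costs 60 × £2,319.11 + £2,250.00 = £141,396.60; Offer 2 costs 60 × £2,513.31 + £6,100.00 = £156,898.60.
Offer 1 is cheaper by £156,898.60 − £141,396.60 = £15,502.00.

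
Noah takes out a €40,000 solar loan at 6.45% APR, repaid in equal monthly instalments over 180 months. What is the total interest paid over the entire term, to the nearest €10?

Monthly rate = 6.45%/12 = 0.0053750; payment = 40,000 × 0.0053750 / (1 − (1+0.0053750)^−180) = €347.34.
Total paid = 180 × €347.34 = €62,521.20; interest = €62,521.20 − €40,000 = €22,521.20.

€22,520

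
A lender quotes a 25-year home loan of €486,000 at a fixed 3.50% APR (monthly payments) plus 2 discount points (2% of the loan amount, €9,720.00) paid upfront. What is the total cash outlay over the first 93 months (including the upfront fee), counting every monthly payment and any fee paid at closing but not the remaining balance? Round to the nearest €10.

€235,990

At 3.50% the monthly rate is 0.0029167, so the payment is 486,000 × 0.0029167 / (1 − 1.0029167^−300) = €2,433.03.
Total outlay = 93 × €2,433.03 + €9,720.00 = €235,991.79.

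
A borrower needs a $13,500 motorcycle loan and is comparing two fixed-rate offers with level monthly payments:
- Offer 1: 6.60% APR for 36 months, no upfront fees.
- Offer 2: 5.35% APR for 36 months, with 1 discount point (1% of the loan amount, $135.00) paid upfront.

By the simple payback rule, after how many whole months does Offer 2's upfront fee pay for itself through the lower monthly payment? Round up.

18 months

Offer 1: at 6.60% the monthly rate is 0.0055000, so the payment is 13,500 × 0.0055000 / (1 − 1.0055000^−36) = $414.38.
Offer 2: at 5.35% the monthly rate is 0.0044583, so the payment is 13,500 × 0.0044583 / (1 − 1.0044583^−36) = $406.73.
Monthly savings = $414.38 − $406.73 = $7.65.
Break-even = $135.00 / $7.65 = 17.65 → 18 months.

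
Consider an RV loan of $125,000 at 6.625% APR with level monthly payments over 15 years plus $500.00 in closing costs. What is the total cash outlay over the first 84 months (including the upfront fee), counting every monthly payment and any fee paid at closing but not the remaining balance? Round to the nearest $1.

$92,689

Monthly rate = 6.625%/12 = 0.0055208; payment = 125,000 × 0.0055208 / (1 − (1+0.0055208)^−180) = $1,097.49.
Total outlay = 84 × $1,097.49 + $500.00 = $92,689.16.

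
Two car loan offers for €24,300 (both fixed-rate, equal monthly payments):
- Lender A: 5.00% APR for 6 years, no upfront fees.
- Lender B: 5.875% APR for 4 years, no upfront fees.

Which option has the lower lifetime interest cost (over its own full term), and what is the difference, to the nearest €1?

Lender B by €851

Lender A: monthly rate = 5%/12 = 0.0041667; payment = 24,300 × 0.0041667 / (1 − (1+0.0041667)^−72) = €391.35.
Total interest on Lender A = 72 × €391.35 − €24,300 = €3,877.20.
Lender B: monthly rate = 5.875%/12 = 0.0048958; payment = 24,300 × 0.0048958 / (1 − (1+0.0048958)^−48) = €569.29.
Total interest on Lender B = 48 × €569.29 − €24,300 = €3,025.92.
Lender B is lower by €851.28.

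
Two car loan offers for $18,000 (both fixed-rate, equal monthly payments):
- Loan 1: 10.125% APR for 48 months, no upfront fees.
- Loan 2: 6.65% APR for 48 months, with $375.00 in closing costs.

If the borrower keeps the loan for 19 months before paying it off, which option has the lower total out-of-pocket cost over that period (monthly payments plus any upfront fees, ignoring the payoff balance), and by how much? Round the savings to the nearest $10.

Loan 2 by $190

Loan 1: at 10.125% the monthly rate is 0.0084375, so the payment is 18,000 × 0.0084375 / (1 − 1.0084375^−48) = $457.61.
Loan 2: monthly rate = 6.65%/12 = 0.0055417; payment = 18,000 × 0.0055417 / (1 − (1+0.0055417)^−48) = $428.12.
Over 19 months: Loan 1 costs 19 × $457.61 = $8,694.59; Loan 2 costs 19 × $428.12 + $375.00 = $8,509.28.
Loan 2 is cheaper by $8,694.59 − $8,509.28 = $185.31.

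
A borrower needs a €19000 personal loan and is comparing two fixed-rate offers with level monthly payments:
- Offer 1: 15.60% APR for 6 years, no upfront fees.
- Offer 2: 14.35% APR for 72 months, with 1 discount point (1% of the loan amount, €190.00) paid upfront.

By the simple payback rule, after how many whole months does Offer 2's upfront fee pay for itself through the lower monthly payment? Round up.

Offer 1: at 15.60% the monthly rate is 0.0130000, so the payment is 19,000 × 0.0130000 / (1 − 1.0130000^−72) = €407.97.
Offer 2: at 14.35% the monthly rate is 0.0119583, so the payment is 19,000 × 0.0119583 / (1 − 1.0119583^−72) = €395.08.
Monthly savings = €407.97 − €395.08 = €12.89.
Break-even = €190.00 / €12.89 = 14.74 → 15 months.

15 months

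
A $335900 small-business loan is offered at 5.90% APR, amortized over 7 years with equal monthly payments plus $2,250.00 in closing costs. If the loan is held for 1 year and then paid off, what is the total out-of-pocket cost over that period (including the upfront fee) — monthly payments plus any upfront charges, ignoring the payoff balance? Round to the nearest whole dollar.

$60,941

Monthly rate = 5.9%/12 = 0.0049167; payment = 335,900 × 0.0049167 / (1 − (1+0.0049167)^−84) = $4,890.93.
Total outlay = 12 × $4,890.93 + $2,250.00 = $60,941.16.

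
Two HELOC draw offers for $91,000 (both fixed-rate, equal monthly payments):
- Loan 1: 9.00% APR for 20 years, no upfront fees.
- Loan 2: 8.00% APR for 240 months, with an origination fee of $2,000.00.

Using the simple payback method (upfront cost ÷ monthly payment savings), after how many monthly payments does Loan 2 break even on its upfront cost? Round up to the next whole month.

Loan 1: monthly rate = 9%/12 = 0.0075000; payment = 91,000 × 0.0075000 / (1 − (1+0.0075000)^−240) = $818.75.
Loan 2: monthly rate = 8%/12 = 0.0066667; payment = 91,000 × 0.0066667 / (1 − (1+0.0066667)^−240) = $761.16.
Monthly savings = $818.75 − $761.16 = $57.59.
Break-even = $2,000.00 / $57.59 = 34.73 → 35 months.

35 months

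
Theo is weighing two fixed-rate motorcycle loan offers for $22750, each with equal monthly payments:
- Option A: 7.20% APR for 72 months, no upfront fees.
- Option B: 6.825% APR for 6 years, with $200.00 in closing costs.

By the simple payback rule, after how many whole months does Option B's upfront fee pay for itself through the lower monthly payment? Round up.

Option A: at 7.20% the monthly rate is 0.0060000, so the payment is 22,750 × 0.0060000 / (1 − 1.0060000^−72) = $390.05.
Option B: monthly rate = 6.825%/12 = 0.0056875; payment = 22,750 × 0.0056875 / (1 − (1+0.0056875)^−72) = $385.96.
Monthly savings = $390.05 − $385.96 = $4.09.
Break-even = $200.00 / $4.09 = 48.90 → 49 months.

49 months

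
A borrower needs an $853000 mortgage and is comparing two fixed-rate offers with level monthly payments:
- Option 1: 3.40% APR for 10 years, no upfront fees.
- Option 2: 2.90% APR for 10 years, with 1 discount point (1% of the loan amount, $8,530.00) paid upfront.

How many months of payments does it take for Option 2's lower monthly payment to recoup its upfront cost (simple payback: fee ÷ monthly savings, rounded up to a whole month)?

44 months

Option 1: at 3.40% the monthly rate is 0.0028333, so the payment is 853,000 × 0.0028333 / (1 − 1.0028333^−120) = $8,395.06.
Option 2: monthly rate = 2.9%/12 = 0.0024167; payment = 853,000 × 0.0024167 / (1 − (1+0.0024167)^−120) = $8,197.32.
Monthly savings = $8,395.06 − $8,197.32 = $197.74.
Break-even = $8,530.00 / $197.74 = 43.14 → 44 months.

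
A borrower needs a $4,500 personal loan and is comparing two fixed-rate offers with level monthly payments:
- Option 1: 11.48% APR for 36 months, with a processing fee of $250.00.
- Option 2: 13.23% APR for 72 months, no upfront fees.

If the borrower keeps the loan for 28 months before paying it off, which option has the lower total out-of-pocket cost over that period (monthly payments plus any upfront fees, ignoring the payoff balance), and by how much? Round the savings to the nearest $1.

Option 1: monthly rate = 11.48%/12 = 0.0095667; payment = 4,500 × 0.0095667 / (1 − (1+0.0095667)^−36) = $148.35.
Option 2: at 13.23% the monthly rate is 0.0110250, so the payment is 4,500 × 0.0110250 / (1 − 1.0110250^−72) = $90.88.
Over 28 months: Option 1 costs 28 × $148.35 + $250.00 = $4,403.80; Option 2 costs 28 × $90.88 = $2,544.64.
Option 2 is cheaper by $4,403.80 − $2,544.64 = $1,859.16.

Option 2 by $1,859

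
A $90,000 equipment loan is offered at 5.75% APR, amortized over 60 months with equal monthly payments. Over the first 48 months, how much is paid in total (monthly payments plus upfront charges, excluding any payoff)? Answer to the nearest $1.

At 5.75% the monthly rate is 0.0047917, so the payment is 90,000 × 0.0047917 / (1 − 1.0047917^−60) = $1,729.51.
Total outlay = 48 × $1,729.51 = $83,016.48.

$83,016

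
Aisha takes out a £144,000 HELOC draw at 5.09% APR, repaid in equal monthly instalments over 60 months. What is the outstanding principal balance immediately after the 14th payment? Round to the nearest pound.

£113,594

With monthly rate i = 5.09%/12 = 0.0042417, the balance after k of n payments is P · [(1+i)^n − (1+i)^k] / [(1+i)^n − 1].
(1+0.0042417)^60 = 1.28912252 and (1+0.0042417)^14 = 1.06104869, so the balance is 144,000 × (1.28912252 − 1.06104869) / (1.28912252 − 1) = £113,594.17.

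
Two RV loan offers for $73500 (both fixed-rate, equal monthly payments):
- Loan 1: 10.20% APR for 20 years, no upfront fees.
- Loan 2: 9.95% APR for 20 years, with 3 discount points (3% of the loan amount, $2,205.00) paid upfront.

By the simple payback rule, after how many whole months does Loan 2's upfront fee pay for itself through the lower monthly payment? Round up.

Loan 1: monthly rate = 10.2%/12 = 0.0085000; payment = 73,500 × 0.0085000 / (1 − (1+0.0085000)^−240) = $719.06.
Loan 2: monthly rate = 9.95%/12 = 0.0082917; payment = 73,500 × 0.0082917 / (1 − (1+0.0082917)^−240) = $706.86.
Monthly savings = $719.06 − $706.86 = $12.20.
Break-even = $2,205.00 / $12.20 = 180.74 → 181 months.

181 months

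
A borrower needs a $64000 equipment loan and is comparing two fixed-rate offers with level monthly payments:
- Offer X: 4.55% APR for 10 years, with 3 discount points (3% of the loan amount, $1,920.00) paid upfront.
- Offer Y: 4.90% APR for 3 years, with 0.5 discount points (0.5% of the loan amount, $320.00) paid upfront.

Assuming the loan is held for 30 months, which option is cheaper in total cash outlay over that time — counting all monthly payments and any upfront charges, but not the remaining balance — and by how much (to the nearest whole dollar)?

Offer X: at 4.55% the monthly rate is 0.0037917, so the payment is 64,000 × 0.0037917 / (1 − 1.0037917^−120) = $664.83.
Offer Y: monthly rate = 4.9%/12 = 0.0040833; payment = 64,000 × 0.0040833 / (1 − (1+0.0040833)^−36) = $1,915.27.
Over 30 months: Offer X costs 30 × $664.83 + $1,920.00 = $21,864.90; Offer Y costs 30 × $1,915.27 + $320.00 = $57,778.10.
Offer X is cheaper by $57,778.10 − $21,864.90 = $35,913.20.

Offer X by $35,913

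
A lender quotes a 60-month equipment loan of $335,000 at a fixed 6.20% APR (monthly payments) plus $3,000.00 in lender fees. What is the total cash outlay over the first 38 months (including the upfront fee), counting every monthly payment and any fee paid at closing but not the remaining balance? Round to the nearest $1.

$250,292

Monthly rate = 6.2%/12 = 0.0051667; payment = 335,000 × 0.0051667 / (1 − (1+0.0051667)^−60) = $6,507.69.
Total outlay = 38 × $6,507.69 + $3,000.00 = $250,292.22.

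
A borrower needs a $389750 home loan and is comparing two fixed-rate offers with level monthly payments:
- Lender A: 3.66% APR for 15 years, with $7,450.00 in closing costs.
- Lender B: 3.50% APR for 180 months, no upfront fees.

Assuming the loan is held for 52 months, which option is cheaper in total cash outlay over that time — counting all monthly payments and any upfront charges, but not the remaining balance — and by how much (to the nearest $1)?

Lender B by $9,048

Lender A: at 3.66% the monthly rate is 0.0030500, so the payment is 389,750 × 0.0030500 / (1 − 1.0030500^−180) = $2,816.98.
Lender B: at 3.50% the monthly rate is 0.0029167, so the payment is 389,750 × 0.0029167 / (1 − 1.0029167^−180) = $2,786.25.
Over 52 months: Lender A costs 52 × $2,816.98 + $7,450.00 = $153,932.96; Lender B costs 52 × $2,786.25 = $144,885.00.
Lender B is cheaper by $153,932.96 − $144,885.00 = $9,047.96.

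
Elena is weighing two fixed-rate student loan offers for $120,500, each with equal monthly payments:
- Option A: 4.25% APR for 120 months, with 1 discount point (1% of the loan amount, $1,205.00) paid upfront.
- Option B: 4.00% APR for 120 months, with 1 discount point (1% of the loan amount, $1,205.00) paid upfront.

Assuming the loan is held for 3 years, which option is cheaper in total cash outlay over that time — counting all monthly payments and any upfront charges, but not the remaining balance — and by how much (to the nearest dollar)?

Option B by $517

Option A: at 4.25% the monthly rate is 0.0035417, so the payment is 120,500 × 0.0035417 / (1 − 1.0035417^−120) = $1,234.37.
Option B: monthly rate = 4%/12 = 0.0033333; payment = 120,500 × 0.0033333 / (1 − (1+0.0033333)^−120) = $1,220.00.
Over 36 months: Option A costs 36 × $1,234.37 + $1,205.00 = $45,642.32; Option B costs 36 × $1,220.00 + $1,205.00 = $45,125.00.
Option B is cheaper by $45,642.32 − $45,125.00 = $517.32.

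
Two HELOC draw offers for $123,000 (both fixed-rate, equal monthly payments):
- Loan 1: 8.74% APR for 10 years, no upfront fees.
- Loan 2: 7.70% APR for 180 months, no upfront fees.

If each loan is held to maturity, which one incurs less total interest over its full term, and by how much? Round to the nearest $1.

Loan 1 by $22,862

Loan 1: monthly rate = 8.74%/12 = 0.0072833; payment = 123,000 × 0.0072833 / (1 − (1+0.0072833)^−120) = $1,540.86.
Total interest on Loan 1 = 120 × $1,540.86 − $123,000 = $61,903.20.
Loan 2: monthly rate = 7.7%/12 = 0.0064167; payment = 123,000 × 0.0064167 / (1 − (1+0.0064167)^−180) = $1,154.25.
Total interest on Loan 2 = 180 × $1,154.25 − $123,000 = $84,765.00.
Loan 1 is lower by $22,861.80.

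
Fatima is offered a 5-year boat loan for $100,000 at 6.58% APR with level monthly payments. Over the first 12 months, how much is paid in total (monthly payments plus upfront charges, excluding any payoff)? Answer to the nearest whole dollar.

Monthly rate = 6.58%/12 = 0.0054833; payment = 100,000 × 0.0054833 / (1 − (1+0.0054833)^−60) = $1,960.36.
Total outlay = 12 × $1,960.36 = $23,524.32.

$23,524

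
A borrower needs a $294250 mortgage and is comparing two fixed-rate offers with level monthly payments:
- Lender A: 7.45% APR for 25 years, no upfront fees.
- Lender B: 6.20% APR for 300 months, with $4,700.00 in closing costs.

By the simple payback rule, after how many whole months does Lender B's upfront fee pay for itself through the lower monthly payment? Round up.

Lender A: at 7.45% the monthly rate is 0.0062083, so the payment is 294,250 × 0.0062083 / (1 − 1.0062083^−300) = $2,164.92.
Lender B: at 6.20% the monthly rate is 0.0051667, so the payment is 294,250 × 0.0051667 / (1 − 1.0051667^−300) = $1,931.99.
Monthly savings = $2,164.92 − $1,931.99 = $232.93.
Break-even = $4,700.00 / $232.93 = 20.18 → 21 months.

21 months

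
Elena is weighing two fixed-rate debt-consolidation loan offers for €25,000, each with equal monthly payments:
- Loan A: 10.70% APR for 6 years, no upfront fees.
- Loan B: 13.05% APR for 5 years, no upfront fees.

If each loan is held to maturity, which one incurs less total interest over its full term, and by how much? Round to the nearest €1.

Loan A by €183

Loan A: at 10.70% the monthly rate is 0.0089167, so the payment is 25,000 × 0.0089167 / (1 − 1.0089167^−72) = €472.02.
Total interest on Loan A = 72 × €472.02 − €25,000 = €8,985.44.
Loan B: monthly rate = 13.05%/12 = 0.0108750; payment = 25,000 × 0.0108750 / (1 − (1+0.0108750)^−60) = €569.47.
Total interest on Loan B = 60 × €569.47 − €25,000 = €9,168.20.
Loan A is lower by €182.76.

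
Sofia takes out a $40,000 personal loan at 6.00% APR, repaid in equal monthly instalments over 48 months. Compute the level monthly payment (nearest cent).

$939.40

At 6.00% the monthly rate is 0.0050000, so the payment is 40,000 × 0.0050000 / (1 − 1.0050000^−48) = $939.40.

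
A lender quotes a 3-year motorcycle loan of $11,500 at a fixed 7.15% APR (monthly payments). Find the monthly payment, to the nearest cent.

At 7.15% the monthly rate is 0.0059583, so the payment is 11,500 × 0.0059583 / (1 − 1.0059583^−36) = $355.88.

$355.88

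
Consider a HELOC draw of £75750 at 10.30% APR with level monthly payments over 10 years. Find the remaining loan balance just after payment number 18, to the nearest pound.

£68,707

With monthly rate i = 10.3%/12 = 0.0085833, the balance after k of n payments is P · [(1+i)^n − (1+i)^k] / [(1+i)^n − 1].
(1+0.0085833)^120 = 2.78878137 and (1+0.0085833)^18 = 1.16630509, so the balance is 75,750 × (2.78878137 − 1.16630509) / (2.78878137 − 1) = £68,707.43.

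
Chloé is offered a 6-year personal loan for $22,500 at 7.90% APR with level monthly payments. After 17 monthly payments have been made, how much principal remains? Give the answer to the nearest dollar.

With monthly rate i = 7.9%/12 = 0.0065833, the balance after k of n payments is P · [(1+i)^n − (1+i)^k] / [(1+i)^n − 1].
(1+0.0065833)^72 = 1.60391347 and (1+0.0065833)^17 = 1.11800951, so the balance is 22,500 × (1.60391347 − 1.11800951) / (1.60391347 − 1) = $18,103.32.

$18,103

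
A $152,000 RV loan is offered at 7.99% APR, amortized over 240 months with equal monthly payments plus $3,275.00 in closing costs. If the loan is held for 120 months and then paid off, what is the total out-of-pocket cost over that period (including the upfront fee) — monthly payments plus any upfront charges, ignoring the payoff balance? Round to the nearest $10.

Monthly rate = 7.99%/12 = 0.0066583; payment = 152,000 × 0.0066583 / (1 − (1+0.0066583)^−240) = $1,270.44.
Total outlay = 120 × $1,270.44 + $3,275.00 = $155,727.80.

$155,730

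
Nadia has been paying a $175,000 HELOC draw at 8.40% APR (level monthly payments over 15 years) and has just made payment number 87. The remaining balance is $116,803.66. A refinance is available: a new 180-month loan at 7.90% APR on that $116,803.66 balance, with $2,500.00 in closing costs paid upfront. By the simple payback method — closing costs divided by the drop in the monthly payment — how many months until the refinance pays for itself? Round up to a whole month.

Current payment = 175,000 × 8.4%/12 / (1 − (1+0.0070000)^−180) = $1,713.05.
Refinanced payment = 116,803.66 × 0.0065833 / (1 − (1+0.0065833)^−180) = $1,109.50.
Monthly savings = $1,713.05 − $1,109.50 = $603.55.
Break-even = $2,500.00 / $603.55 = 4.14 → 5 months.

5 months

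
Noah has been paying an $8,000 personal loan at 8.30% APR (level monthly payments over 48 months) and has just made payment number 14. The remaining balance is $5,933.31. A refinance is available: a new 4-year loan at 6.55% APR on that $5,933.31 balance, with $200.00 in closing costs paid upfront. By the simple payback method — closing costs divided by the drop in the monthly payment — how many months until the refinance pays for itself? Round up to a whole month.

Current payment = 8,000 × 8.3%/12 / (1 − (1+0.0069167)^−48) = $196.43.
Refinanced payment = 5,933.31 × 0.0054583 / (1 − (1+0.0054583)^−48) = $140.85.
Monthly savings = $196.43 − $140.85 = $55.58.
Break-even = $200.00 / $55.58 = 3.60 → 4 months.

4 months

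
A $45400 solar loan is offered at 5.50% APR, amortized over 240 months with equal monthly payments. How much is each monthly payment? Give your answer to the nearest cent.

$312.30

Monthly rate = 5.5%/12 = 0.0045833; payment = 45,400 × 0.0045833 / (1 − (1+0.0045833)^−240) = $312.30.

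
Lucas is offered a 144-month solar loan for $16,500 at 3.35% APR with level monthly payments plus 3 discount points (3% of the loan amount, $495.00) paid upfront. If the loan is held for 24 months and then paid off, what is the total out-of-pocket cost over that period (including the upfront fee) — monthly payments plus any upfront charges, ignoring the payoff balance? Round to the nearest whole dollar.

$3,838

At 3.35% the monthly rate is 0.0027917, so the payment is 16,500 × 0.0027917 / (1 − 1.0027917^−144) = $139.31.
Total outlay = 24 × $139.31 + $495.00 = $3,838.44.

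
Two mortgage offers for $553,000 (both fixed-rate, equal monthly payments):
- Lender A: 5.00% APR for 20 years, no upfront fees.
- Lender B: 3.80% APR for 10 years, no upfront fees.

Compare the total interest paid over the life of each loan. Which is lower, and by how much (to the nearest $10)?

Lender A: monthly rate = 5%/12 = 0.0041667; payment = 553,000 × 0.0041667 / (1 − (1+0.0041667)^−240) = $3,649.56.
Total interest on Lender A = 240 × $3,649.56 − $553,000 = $322,894.40.
Lender B: at 3.80% the monthly rate is 0.0031667, so the payment is 553,000 × 0.0031667 / (1 − 1.0031667^−120) = $5,546.44.
Total interest on Lender B = 120 × $5,546.44 − $553,000 = $112,572.80.
Lender B is lower by $210,321.60.

Lender B by $210,320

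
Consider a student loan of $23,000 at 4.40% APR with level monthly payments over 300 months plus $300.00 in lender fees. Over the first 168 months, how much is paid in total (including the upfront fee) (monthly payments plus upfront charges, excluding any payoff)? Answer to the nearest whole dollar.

$21,559

At 4.40% the monthly rate is 0.0036667, so the payment is 23,000 × 0.0036667 / (1 − 1.0036667^−300) = $126.54.
Total outlay = 168 × $126.54 + $300.00 = $21,558.72.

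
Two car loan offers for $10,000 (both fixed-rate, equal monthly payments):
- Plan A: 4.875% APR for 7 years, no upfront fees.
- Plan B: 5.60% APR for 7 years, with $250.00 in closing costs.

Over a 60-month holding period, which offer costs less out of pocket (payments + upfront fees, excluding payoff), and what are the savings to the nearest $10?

Plan A: at 4.875% the monthly rate is 0.0040625, so the payment is 10,000 × 0.0040625 / (1 − 1.0040625^−84) = $140.75.
Plan B: at 5.60% the monthly rate is 0.0046667, so the payment is 10,000 × 0.0046667 / (1 − 1.0046667^−84) = $144.18.
Over 60 months: Plan A costs 60 × $140.75 = $8,445.00; Plan B costs 60 × $144.18 + $250.00 = $8,900.80.
Plan A is cheaper by $8,900.80 − $8,445.00 = $455.80.

Plan A by $460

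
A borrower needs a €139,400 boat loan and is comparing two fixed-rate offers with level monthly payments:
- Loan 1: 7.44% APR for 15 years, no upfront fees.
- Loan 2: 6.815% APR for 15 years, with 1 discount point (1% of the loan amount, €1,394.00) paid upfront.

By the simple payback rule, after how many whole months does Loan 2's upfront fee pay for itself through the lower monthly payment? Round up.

Loan 1: monthly rate = 7.44%/12 = 0.0062000; payment = 139,400 × 0.0062000 / (1 − (1+0.0062000)^−180) = €1,287.51.
Loan 2: at 6.815% the monthly rate is 0.0056792, so the payment is 139,400 × 0.0056792 / (1 − 1.0056792^−180) = €1,238.59.
Monthly savings = €1,287.51 − €1,238.59 = €48.92.
Break-even = €1,394.00 / €48.92 = 28.50 → 29 months.

29 months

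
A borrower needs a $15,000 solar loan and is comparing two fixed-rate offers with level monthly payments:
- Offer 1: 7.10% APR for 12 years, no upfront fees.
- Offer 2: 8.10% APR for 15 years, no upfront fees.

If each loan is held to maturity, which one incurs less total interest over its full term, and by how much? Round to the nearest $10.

Offer 1 by $3,630

Offer 1: at 7.10% the monthly rate is 0.0059167, so the payment is 15,000 × 0.0059167 / (1 − 1.0059167^−144) = $155.06.
Total interest on Offer 1 = 144 × $155.06 − $15,000 = $7,328.64.
Offer 2: at 8.10% the monthly rate is 0.0067500, so the payment is 15,000 × 0.0067500 / (1 − 1.0067500^−180) = $144.22.
Total interest on Offer 2 = 180 × $144.22 − $15,000 = $10,959.60.
Offer 1 is lower by $3,630.96.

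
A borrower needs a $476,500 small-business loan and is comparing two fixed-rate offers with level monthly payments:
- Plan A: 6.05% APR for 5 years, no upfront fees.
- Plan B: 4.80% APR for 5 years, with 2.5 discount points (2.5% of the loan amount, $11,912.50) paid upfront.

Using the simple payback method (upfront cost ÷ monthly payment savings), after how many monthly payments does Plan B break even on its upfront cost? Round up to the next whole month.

44 months

Plan A: at 6.05% the monthly rate is 0.0050417, so the payment is 476,500 × 0.0050417 / (1 − 1.0050417^−60) = $9,223.16.
Plan B: at 4.80% the monthly rate is 0.0040000, so the payment is 476,500 × 0.0040000 / (1 − 1.0040000^−60) = $8,948.55.
Monthly savings = $9,223.16 − $8,948.55 = $274.61.
Break-even = $11,912.50 / $274.61 = 43.38 → 44 months.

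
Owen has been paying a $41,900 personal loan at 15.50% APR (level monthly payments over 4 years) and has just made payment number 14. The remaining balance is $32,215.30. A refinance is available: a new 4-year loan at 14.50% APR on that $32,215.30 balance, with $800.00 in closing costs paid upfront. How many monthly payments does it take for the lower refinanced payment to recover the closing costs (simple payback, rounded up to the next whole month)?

Current payment = 41,900 × 15.5%/12 / (1 − (1+0.0129167)^−48) = $1,176.76.
Refinanced payment = 32,215.30 × 0.0120833 / (1 − (1+0.0120833)^−48) = $888.43.
Monthly savings = $1,176.76 − $888.43 = $288.33.
Break-even = $800.00 / $288.33 = 2.77 → 3 months.

3 months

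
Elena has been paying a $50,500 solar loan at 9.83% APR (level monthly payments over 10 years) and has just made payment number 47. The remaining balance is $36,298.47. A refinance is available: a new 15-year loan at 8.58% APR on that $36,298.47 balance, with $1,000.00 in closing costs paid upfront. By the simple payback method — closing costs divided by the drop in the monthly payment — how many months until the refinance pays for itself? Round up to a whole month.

Current payment = 50,500 × 9.83%/12 / (1 − (1+0.0081917)^−120) = $662.62.
Refinanced payment = 36,298.47 × 0.0071500 / (1 − (1+0.0071500)^−180) = $359.15.
Monthly savings = $662.62 − $359.15 = $303.47.
Break-even = $1,000.00 / $303.47 = 3.30 → 4 months.

4 months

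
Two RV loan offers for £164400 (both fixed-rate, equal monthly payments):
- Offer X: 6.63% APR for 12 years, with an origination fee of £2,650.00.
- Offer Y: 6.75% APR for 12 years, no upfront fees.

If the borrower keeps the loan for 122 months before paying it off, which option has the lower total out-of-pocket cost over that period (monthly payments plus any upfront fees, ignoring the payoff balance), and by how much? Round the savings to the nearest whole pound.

Offer Y by £1,379

Offer X: at 6.63% the monthly rate is 0.0055250, so the payment is 164,400 × 0.0055250 / (1 − 1.0055250^−144) = £1,658.41.
Offer Y: at 6.75% the monthly rate is 0.0056250, so the payment is 164,400 × 0.0056250 / (1 − 1.0056250^−144) = £1,668.83.
Over 122 months: Offer X costs 122 × £1,658.41 + £2,650.00 = £204,976.02; Offer Y costs 122 × £1,668.83 = £203,597.26.
Offer Y is cheaper by £204,976.02 − £203,597.26 = £1,378.76.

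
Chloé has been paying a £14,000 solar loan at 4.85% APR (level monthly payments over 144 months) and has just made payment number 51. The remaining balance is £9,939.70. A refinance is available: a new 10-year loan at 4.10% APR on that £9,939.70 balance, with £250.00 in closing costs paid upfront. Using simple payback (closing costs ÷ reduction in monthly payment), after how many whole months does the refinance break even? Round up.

Current payment = 14,000 × 4.85%/12 / (1 − (1+0.0040417)^−144) = £128.43.
Refinanced payment = 9,939.70 × 0.0034167 / (1 − (1+0.0034167)^−120) = £101.11.
Monthly savings = £128.43 − £101.11 = £27.32.
Break-even = £250.00 / £27.32 = 9.15 → 10 months.

10 months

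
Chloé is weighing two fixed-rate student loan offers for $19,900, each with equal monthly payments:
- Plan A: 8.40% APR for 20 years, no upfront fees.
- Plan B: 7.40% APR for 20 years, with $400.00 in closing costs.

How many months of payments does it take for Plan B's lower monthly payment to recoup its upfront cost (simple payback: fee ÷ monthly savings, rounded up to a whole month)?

33 months

Plan A: monthly rate = 8.4%/12 = 0.0070000; payment = 19,900 × 0.0070000 / (1 − (1+0.0070000)^−240) = $171.44.
Plan B: at 7.40% the monthly rate is 0.0061667, so the payment is 19,900 × 0.0061667 / (1 − 1.0061667^−240) = $159.10.
Monthly savings = $171.44 − $159.10 = $12.34.
Break-even = $400.00 / $12.34 = 32.41 → 33 months.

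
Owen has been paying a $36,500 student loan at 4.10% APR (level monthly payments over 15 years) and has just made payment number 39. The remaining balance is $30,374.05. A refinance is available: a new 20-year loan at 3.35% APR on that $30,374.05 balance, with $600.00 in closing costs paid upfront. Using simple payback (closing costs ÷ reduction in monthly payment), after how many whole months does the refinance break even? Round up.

7 months

Current payment = 36,500 × 4.1%/12 / (1 − (1+0.0034167)^−180) = $271.82.
Refinanced payment = 30,374.05 × 0.0027917 / (1 − (1+0.0027917)^−240) = $173.83.
Monthly savings = $271.82 − $173.83 = $97.99.
Break-even = $600.00 / $97.99 = 6.12 → 7 months.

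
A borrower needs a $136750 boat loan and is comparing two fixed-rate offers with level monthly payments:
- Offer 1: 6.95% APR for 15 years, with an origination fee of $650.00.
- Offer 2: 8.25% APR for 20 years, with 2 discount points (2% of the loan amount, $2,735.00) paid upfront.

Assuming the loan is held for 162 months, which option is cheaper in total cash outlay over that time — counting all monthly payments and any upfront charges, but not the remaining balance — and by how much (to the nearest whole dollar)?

Offer 2 by $7,656

Offer 1: at 6.95% the monthly rate is 0.0057917, so the payment is 136,750 × 0.0057917 / (1 − 1.0057917^−180) = $1,225.33.
Offer 2: at 8.25% the monthly rate is 0.0068750, so the payment is 136,750 × 0.0068750 / (1 − 1.0068750^−240) = $1,165.20.
Over 162 months: Offer 1 costs 162 × $1,225.33 + $650.00 = $199,153.46; Offer 2 costs 162 × $1,165.20 + $2,735.00 = $191,497.40.
Offer 2 is cheaper by $199,153.46 − $191,497.40 = $7,656.06.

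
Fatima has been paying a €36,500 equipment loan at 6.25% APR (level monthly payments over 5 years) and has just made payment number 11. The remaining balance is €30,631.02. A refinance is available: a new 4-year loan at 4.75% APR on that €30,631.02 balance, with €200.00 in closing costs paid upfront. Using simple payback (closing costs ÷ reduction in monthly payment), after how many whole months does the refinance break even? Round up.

26 months

Current payment = 36,500 × 6.25%/12 / (1 − (1+0.0052083)^−60) = €709.90.
Refinanced payment = 30,631.02 × 0.0039583 / (1 − (1+0.0039583)^−48) = €701.95.
Monthly savings = €709.90 − €701.95 = €7.95.
Break-even = €200.00 / €7.95 = 25.16 → 26 months.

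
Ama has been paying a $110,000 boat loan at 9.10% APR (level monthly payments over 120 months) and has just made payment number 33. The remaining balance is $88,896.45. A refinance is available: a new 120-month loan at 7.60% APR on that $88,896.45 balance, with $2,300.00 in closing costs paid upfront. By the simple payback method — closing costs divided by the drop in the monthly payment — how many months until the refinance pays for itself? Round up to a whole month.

Current payment = 110,000 × 9.1%/12 / (1 − (1+0.0075833)^−120) = $1,399.39.
Refinanced payment = 88,896.45 × 0.0063333 / (1 − (1+0.0063333)^−120) = $1,059.86.
Monthly savings = $1,399.39 − $1,059.86 = $339.53.
Break-even = $2,300.00 / $339.53 = 6.77 → 7 months.

7 months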